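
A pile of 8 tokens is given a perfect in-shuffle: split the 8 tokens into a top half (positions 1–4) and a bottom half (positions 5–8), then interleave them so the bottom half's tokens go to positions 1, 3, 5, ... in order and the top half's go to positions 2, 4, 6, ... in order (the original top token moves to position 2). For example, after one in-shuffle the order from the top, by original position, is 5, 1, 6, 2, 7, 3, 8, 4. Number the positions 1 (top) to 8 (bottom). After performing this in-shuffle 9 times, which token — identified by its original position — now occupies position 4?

5

Work backwards from position 4, undoing one in-shuffle at a time:
4 ← 2 ← 1 ← 5 ← 7 ← 8 ← 4 ← 2 ← 1 ← 5
So the token now at position 4 started at position 5.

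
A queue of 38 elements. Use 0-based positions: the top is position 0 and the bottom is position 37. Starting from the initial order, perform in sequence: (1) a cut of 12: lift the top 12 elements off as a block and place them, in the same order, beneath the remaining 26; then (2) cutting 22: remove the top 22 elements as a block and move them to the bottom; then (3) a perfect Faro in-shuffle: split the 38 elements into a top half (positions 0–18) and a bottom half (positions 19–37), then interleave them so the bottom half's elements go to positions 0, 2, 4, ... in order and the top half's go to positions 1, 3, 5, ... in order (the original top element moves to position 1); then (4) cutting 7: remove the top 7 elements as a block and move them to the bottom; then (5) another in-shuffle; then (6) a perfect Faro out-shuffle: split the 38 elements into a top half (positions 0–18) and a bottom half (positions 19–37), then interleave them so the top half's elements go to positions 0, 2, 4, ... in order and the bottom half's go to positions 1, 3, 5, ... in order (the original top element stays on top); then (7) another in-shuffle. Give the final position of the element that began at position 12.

Track the element from position 12 forward through each operation:
  after op 1 (cut 12): 12 → 0
  after op 2 (cut 22): 0 → 16
  after op 3 (in-shuffle): 16 → 33
  after op 4 (cut 7): 33 → 26
  after op 5 (in-shuffle): 26 → 14
  after op 6 (out-shuffle): 14 → 28
  after op 7 (in-shuffle): 28 → 18

18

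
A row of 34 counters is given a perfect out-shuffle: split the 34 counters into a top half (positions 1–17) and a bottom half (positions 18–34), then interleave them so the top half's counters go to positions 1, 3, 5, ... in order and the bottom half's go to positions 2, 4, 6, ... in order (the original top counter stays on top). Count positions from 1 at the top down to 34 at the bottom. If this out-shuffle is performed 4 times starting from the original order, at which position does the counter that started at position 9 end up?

30

Track the counter's position through each out-shuffle:
9 → 17 → 33 → 32 → 30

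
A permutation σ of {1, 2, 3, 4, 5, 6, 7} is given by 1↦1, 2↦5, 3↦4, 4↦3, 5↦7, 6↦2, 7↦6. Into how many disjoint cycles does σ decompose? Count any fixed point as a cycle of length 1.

Cycle decomposition: (1) (2 5 7 6) (3 4).
3 cycles.

3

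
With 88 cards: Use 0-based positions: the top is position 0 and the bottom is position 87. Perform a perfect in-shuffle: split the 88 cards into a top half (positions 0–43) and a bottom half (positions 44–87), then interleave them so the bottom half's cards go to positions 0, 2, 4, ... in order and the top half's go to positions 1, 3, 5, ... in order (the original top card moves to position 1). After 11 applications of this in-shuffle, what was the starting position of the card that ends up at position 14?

14

Work backwards from position 14, undoing one in-shuffle at a time:
14 ← 51 ← 25 ← 12 ← 50 ← 69 ← 34 ← 61 ← 30 ← 59 ← 29 ← 14
So the card now at position 14 started at position 14.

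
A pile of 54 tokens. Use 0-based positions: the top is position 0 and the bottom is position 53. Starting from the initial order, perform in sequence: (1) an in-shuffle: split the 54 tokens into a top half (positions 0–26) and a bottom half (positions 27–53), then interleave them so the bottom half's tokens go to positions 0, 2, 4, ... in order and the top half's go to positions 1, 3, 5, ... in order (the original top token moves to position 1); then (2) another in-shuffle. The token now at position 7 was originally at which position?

Undo the operations in reverse order, starting from position 7:
  undo op 2 (in-shuffle, from top half): 7 ← 3
  undo op 1 (in-shuffle, from top half): 3 ← 1
So the token at position 7 came from original position 1.

1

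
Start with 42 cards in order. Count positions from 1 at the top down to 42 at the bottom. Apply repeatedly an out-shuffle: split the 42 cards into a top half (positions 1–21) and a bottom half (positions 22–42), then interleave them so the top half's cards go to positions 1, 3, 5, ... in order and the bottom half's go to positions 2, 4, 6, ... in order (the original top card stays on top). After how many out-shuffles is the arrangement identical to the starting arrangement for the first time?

20

The out-shuffle permutes the 42 positions with cycle lengths [1, 1, 20, 20].
Every card is home exactly when every cycle has completed a whole number of laps, i.e. after lcm(1, 20) = 20 out-shuffles.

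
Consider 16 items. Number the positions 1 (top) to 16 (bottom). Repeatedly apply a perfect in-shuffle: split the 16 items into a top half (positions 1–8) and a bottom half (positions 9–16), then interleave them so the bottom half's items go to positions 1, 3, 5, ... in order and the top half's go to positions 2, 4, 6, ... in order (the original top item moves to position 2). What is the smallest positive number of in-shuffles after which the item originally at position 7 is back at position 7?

Follow position 7 under repeated in-shuffles:
7 → 14 → 11 → 5 → 10 → 3 → 6 → 12 → 7
It first returns after 8 in-shuffles.

8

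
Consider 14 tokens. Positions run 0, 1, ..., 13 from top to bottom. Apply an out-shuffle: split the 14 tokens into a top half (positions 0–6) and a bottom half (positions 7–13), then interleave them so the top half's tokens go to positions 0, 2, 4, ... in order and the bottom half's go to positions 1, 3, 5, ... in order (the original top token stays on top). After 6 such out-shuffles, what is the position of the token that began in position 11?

Track the token's position through each out-shuffle:
11 → 9 → 5 → 10 → 7 → 1 → 2

2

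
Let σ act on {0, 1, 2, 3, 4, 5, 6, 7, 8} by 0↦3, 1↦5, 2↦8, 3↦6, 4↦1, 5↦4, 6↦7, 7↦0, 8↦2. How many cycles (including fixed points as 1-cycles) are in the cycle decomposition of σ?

3

Cycle decomposition: (0 3 6 7) (1 5 4) (2 8).
3 cycles.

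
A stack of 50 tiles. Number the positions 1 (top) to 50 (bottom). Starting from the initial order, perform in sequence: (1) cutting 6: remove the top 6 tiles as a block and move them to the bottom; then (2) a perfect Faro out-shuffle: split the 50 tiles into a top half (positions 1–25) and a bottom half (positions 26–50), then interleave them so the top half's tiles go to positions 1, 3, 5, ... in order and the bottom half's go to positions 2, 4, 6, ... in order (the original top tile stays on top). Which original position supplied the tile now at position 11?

12

Undo the operations in reverse order, starting from position 11:
  undo op 2 (out-shuffle, from top half): 11 ← 6
  undo op 1 (cut 6): 6 ← 12
So the tile at position 11 came from original position 12.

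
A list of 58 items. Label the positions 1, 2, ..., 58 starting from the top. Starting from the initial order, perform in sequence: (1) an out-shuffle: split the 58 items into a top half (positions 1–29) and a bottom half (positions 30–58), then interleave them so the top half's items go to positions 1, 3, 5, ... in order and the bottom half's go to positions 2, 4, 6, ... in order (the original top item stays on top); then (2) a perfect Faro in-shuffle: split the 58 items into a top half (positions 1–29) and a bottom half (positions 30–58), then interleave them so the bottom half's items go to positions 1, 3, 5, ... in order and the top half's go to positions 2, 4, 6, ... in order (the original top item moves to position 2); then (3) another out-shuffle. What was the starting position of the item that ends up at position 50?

14

Undo the operations in reverse order, starting from position 50:
  undo op 3 (out-shuffle, from bottom half): 50 ← 54
  undo op 2 (in-shuffle, from top half): 54 ← 27
  undo op 1 (out-shuffle, from top half): 27 ← 14
So the item at position 50 came from original position 14.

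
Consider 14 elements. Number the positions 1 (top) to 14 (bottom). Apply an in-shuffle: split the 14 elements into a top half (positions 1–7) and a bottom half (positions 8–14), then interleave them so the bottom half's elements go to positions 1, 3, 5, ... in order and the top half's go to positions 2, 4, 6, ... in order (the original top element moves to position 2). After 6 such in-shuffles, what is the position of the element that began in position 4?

Track the element's position through each in-shuffle:
4 → 8 → 1 → 2 → 4 → 8 → 1

1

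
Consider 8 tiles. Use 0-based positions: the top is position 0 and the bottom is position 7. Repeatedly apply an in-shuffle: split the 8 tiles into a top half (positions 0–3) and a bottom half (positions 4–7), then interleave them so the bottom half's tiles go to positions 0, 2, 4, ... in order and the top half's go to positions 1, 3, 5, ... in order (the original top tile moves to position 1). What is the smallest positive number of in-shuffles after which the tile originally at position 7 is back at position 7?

6

Follow position 7 under repeated in-shuffles:
7 → 6 → 4 → 0 → 1 → 3 → 7
It first returns after 6 in-shuffles.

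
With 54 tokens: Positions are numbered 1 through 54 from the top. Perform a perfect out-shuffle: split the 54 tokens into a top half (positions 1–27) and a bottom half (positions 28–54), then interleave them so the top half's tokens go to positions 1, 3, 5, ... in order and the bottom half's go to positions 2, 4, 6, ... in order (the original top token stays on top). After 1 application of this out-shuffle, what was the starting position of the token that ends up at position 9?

Work backwards from position 9, undoing one out-shuffle at a time:
9 ← 5
So the token now at position 9 started at position 5.

5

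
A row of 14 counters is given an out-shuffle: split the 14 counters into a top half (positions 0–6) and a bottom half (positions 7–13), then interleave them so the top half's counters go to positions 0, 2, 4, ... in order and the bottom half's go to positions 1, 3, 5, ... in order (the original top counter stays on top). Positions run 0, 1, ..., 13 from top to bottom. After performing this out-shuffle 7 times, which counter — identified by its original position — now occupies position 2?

12

Work backwards from position 2, undoing one out-shuffle at a time:
2 ← 1 ← 7 ← 10 ← 5 ← 9 ← 11 ← 12
So the counter now at position 2 started at position 12.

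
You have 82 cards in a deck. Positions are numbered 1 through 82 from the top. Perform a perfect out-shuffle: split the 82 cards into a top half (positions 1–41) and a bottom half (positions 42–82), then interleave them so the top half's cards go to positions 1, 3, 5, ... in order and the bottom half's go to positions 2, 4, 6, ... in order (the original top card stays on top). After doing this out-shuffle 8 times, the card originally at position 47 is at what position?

Track the card's position through each out-shuffle:
47 → 12 → 23 → 45 → 8 → 15 → 29 → 57 → 32

32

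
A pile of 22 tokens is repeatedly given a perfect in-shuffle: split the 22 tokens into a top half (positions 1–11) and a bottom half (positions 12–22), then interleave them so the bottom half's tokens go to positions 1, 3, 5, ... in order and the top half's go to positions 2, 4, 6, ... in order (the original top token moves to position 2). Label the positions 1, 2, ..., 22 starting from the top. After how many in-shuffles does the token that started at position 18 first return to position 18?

Follow position 18 under repeated in-shuffles:
18 → 13 → 3 → 6 → 12 → 1 → 2 → 4 → 8 → 16 → 9 → 18
It first returns after 11 in-shuffles.

11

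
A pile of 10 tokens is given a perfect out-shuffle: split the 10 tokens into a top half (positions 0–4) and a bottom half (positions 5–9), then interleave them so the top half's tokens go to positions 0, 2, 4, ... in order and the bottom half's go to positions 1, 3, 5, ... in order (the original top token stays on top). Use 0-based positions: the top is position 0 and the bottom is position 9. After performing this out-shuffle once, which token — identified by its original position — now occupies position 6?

Work backwards from position 6, undoing one out-shuffle at a time:
6 ← 3
So the token now at position 6 started at position 3.

3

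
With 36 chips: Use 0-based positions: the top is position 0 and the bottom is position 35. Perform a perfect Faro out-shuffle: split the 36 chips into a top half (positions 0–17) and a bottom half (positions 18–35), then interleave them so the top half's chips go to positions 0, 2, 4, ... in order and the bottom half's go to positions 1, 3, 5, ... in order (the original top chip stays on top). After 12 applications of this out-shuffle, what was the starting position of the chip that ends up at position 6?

Work backwards from position 6, undoing one out-shuffle at a time:
6 ← 3 ← 19 ← 27 ← 31 ← 33 ← 34 ← 17 ← 26 ← 13 ← 24 ← 12 ← 6
So the chip now at position 6 started at position 6.

6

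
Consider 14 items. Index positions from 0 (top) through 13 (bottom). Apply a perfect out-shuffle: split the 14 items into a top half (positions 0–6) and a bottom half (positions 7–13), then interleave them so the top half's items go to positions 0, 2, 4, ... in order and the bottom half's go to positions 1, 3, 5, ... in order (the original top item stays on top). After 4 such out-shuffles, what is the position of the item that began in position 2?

6

Track the item's position through each out-shuffle:
2 → 4 → 8 → 3 → 6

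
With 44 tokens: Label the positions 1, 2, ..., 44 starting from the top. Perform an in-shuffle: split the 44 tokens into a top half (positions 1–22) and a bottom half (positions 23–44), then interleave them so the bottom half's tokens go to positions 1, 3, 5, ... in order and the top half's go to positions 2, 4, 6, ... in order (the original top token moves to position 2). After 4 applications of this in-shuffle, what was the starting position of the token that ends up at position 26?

Work backwards from position 26, undoing one in-shuffle at a time:
26 ← 13 ← 29 ← 37 ← 41
So the token now at position 26 started at position 41.

41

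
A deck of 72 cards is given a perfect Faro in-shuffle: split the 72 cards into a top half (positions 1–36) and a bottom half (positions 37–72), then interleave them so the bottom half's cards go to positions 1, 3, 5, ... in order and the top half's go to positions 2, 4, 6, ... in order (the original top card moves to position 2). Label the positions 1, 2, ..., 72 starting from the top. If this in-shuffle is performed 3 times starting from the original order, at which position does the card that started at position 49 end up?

27

Track the card's position through each in-shuffle:
49 → 25 → 50 → 27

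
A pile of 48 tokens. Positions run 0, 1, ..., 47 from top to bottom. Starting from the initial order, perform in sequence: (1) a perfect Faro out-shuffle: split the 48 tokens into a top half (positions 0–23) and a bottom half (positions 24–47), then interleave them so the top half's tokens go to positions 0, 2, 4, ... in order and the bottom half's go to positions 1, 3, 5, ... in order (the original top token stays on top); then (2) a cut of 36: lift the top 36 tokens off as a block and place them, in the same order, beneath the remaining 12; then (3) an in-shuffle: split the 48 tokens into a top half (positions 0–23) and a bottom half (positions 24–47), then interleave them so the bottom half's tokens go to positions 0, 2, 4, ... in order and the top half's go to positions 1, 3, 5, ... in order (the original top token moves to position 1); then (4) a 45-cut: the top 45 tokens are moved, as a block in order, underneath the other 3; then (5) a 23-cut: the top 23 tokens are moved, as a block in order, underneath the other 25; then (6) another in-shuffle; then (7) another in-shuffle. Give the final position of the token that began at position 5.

5

Track the token from position 5 forward through each operation:
  after op 1 (out-shuffle): 5 → 10
  after op 2 (cut 36): 10 → 22
  after op 3 (in-shuffle): 22 → 45
  after op 4 (cut 45): 45 → 0
  after op 5 (cut 23): 0 → 25
  after op 6 (in-shuffle): 25 → 2
  after op 7 (in-shuffle): 2 → 5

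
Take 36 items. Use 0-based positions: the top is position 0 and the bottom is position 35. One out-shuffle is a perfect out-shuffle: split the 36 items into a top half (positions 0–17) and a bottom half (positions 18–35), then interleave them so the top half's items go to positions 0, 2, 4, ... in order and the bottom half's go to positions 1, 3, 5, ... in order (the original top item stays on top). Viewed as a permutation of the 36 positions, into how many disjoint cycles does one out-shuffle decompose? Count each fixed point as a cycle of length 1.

7

Trace each unvisited position around until it returns:
(0) (1 2 4 8 16 32 ... len 12) (3 6 12 24 13 26 ... len 12) (5 10 20) (7 14 28 21) (15 30 25) (35)
7 cycles in total.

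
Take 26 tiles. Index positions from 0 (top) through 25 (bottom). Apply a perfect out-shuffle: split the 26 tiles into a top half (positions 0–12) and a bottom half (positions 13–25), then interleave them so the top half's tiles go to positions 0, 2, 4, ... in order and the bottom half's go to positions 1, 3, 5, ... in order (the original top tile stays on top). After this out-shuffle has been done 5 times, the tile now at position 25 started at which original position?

Work backwards from position 25, undoing one out-shuffle at a time:
25 ← 25 ← 25 ← 25 ← 25 ← 25
So the tile now at position 25 started at position 25.

25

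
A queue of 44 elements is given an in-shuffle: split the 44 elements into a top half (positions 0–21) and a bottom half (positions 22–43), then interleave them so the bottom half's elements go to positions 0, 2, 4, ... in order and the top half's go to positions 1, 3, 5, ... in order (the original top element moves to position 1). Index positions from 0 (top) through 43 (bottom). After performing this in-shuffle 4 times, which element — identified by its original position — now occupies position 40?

10

Work backwards from position 40, undoing one in-shuffle at a time:
40 ← 42 ← 43 ← 21 ← 10
So the element now at position 40 started at position 10.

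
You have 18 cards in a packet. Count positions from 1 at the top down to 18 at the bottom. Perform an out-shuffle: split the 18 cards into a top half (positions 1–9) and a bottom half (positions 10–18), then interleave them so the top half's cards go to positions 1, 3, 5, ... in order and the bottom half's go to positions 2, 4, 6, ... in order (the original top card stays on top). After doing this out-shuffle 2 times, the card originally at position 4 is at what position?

13

Track the card's position through each out-shuffle:
4 → 7 → 13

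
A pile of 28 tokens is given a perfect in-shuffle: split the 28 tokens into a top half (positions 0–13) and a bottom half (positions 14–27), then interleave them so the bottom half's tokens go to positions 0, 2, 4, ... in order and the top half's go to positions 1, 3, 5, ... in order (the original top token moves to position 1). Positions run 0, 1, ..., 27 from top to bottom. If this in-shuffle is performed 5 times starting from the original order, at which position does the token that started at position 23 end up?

13

Track the token's position through each in-shuffle:
23 → 18 → 8 → 17 → 6 → 13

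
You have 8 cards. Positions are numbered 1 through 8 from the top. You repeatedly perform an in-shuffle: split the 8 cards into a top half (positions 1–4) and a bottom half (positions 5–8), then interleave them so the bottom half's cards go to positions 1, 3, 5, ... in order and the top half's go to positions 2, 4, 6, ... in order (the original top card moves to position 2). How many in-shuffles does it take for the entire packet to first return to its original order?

6

The in-shuffle permutes the 8 positions with cycle lengths [2, 6].
Every card is home exactly when every cycle has completed a whole number of laps, i.e. after lcm(2, 6) = 6 in-shuffles.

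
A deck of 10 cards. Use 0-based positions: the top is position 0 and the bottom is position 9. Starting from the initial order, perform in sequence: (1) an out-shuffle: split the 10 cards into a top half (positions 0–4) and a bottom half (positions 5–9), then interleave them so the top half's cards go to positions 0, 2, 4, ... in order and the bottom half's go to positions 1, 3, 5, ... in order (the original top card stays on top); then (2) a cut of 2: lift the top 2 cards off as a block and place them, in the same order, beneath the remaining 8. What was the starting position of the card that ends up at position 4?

3

Undo the operations in reverse order, starting from position 4:
  undo op 2 (cut 2): 4 ← 6
  undo op 1 (out-shuffle, from top half): 6 ← 3
So the card at position 4 came from original position 3.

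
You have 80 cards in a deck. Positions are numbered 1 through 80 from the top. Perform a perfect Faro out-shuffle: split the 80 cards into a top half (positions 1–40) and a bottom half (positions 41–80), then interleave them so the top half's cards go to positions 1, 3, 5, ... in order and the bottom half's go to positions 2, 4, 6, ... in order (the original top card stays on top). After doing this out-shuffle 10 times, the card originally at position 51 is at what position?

9

Track the card's position through each out-shuffle:
51 → 22 → 43 → 6 → 11 → 21 → 41 → 2 → 3 → 5 → 9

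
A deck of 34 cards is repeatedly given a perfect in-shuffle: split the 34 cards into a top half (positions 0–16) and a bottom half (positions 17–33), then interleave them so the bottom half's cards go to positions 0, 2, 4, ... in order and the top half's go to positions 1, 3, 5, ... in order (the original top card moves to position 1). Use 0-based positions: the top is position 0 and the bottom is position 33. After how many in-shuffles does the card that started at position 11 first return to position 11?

12

Follow position 11 under repeated in-shuffles:
11 → 23 → 12 → 25 → 16 → 33 → 32 → 30 → 26 → 18 → 2 → 5 → 11
It first returns after 12 in-shuffles.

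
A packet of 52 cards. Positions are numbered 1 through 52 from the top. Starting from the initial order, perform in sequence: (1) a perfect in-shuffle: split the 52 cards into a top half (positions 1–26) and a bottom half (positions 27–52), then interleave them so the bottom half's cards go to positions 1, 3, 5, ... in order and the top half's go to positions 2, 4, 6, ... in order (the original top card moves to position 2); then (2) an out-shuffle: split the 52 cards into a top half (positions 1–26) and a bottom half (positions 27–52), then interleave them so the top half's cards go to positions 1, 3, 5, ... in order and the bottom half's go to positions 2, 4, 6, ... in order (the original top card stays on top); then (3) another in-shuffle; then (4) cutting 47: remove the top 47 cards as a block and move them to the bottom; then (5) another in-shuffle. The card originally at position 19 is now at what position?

Track the card from position 19 forward through each operation:
  after op 1 (in-shuffle): 19 → 38
  after op 2 (out-shuffle): 38 → 24
  after op 3 (in-shuffle): 24 → 48
  after op 4 (cut 47): 48 → 1
  after op 5 (in-shuffle): 1 → 2

2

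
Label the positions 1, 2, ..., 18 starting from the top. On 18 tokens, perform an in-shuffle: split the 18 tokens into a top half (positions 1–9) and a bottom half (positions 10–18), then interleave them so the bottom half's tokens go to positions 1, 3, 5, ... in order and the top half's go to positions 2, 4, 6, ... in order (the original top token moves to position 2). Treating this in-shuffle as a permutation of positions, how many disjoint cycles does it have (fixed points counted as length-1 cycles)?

1

Trace each unvisited position around until it returns:
(1 2 4 8 16 13 ... len 18)
1 cycle in total.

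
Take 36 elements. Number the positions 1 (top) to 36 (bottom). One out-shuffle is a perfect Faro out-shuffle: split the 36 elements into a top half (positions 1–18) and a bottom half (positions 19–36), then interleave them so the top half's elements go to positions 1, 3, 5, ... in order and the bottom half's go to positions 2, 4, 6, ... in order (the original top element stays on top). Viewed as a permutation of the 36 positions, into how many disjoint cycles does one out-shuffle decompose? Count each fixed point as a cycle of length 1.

Trace each unvisited position around until it returns:
(1) (2 3 5 9 17 33 ... len 12) (4 7 13 25 14 27 ... len 12) (6 11 21) (8 15 29 22) (16 31 26) (36)
7 cycles in total.

7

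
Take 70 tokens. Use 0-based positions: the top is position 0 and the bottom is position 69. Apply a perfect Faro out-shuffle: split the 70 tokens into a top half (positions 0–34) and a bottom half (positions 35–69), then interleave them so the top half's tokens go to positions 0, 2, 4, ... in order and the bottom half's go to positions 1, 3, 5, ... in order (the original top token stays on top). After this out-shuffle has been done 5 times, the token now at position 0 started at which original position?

0

Work backwards from position 0, undoing one out-shuffle at a time:
0 ← 0 ← 0 ← 0 ← 0 ← 0
So the token now at position 0 started at position 0.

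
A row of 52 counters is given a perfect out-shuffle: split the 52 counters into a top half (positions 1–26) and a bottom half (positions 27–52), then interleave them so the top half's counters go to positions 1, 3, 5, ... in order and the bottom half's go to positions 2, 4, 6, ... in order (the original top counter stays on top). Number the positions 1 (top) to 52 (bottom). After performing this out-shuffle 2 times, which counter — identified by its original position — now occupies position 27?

Work backwards from position 27, undoing one out-shuffle at a time:
27 ← 14 ← 33
So the counter now at position 27 started at position 33.

33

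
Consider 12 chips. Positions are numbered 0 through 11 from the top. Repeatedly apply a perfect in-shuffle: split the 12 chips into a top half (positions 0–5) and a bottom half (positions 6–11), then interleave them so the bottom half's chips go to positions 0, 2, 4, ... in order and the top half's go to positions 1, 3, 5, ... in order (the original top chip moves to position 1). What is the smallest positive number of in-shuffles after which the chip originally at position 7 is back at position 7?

Follow position 7 under repeated in-shuffles:
7 → 2 → 5 → 11 → 10 → 8 → 4 → 9 → 6 → 0 → 1 → 3 → 7
It first returns after 12 in-shuffles.

12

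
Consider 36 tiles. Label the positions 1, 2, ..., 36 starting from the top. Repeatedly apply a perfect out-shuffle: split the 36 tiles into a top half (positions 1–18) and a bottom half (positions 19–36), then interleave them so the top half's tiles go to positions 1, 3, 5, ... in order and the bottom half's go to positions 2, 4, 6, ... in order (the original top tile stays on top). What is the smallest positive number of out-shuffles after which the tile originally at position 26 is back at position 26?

3

Follow position 26 under repeated out-shuffles:
26 → 16 → 31 → 26
It first returns after 3 out-shuffles.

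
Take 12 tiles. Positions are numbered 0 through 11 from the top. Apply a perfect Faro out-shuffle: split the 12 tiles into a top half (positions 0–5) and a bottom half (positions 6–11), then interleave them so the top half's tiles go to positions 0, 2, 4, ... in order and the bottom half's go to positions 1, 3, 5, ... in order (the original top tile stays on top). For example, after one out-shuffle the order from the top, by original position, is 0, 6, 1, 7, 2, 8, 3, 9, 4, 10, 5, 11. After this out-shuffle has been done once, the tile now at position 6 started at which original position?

3

Work backwards from position 6, undoing one out-shuffle at a time:
6 ← 3
So the tile now at position 6 started at position 3.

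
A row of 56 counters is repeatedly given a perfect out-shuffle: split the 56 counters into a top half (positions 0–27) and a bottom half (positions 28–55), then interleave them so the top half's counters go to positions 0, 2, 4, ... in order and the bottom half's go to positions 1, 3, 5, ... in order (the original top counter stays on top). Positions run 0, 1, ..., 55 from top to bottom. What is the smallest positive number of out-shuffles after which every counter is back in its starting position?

20

The out-shuffle permutes the 56 positions with cycle lengths [1, 1, 4, 10, 20, 20].
Every counter is home exactly when every cycle has completed a whole number of laps, i.e. after lcm(1, 4, 10, 20) = 20 out-shuffles.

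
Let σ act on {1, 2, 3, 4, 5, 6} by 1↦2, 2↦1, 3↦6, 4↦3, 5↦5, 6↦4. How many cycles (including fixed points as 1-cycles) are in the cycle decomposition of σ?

Cycle decomposition: (1 2) (3 6 4) (5).
3 cycles.

3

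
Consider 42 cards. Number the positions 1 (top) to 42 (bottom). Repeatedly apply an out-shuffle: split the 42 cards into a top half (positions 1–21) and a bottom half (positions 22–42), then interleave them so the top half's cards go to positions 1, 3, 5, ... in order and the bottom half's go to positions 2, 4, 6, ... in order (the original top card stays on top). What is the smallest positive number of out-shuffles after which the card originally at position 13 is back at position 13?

20

Follow position 13 under repeated out-shuffles:
13 → 25 → 8 → 15 → 29 → 16 → 31 → 20 → 39 → 36 → 30 → 18 → 35 → 28 → 14 → 27 → 12 → 23 → 4 → 7 → 13
It first returns after 20 out-shuffles.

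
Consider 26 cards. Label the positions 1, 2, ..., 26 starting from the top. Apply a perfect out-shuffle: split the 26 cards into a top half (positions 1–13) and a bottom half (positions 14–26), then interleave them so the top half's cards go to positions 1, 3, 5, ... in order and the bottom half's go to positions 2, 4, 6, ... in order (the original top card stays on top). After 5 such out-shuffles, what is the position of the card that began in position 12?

3

Track the card's position through each out-shuffle:
12 → 23 → 20 → 14 → 2 → 3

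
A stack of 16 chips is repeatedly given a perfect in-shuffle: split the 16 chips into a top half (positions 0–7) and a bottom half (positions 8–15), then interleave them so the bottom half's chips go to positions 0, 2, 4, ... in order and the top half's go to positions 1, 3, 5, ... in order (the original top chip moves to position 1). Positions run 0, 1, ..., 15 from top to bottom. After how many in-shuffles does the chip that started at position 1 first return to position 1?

8

Follow position 1 under repeated in-shuffles:
1 → 3 → 7 → 15 → 14 → 12 → 8 → 0 → 1
It first returns after 8 in-shuffles.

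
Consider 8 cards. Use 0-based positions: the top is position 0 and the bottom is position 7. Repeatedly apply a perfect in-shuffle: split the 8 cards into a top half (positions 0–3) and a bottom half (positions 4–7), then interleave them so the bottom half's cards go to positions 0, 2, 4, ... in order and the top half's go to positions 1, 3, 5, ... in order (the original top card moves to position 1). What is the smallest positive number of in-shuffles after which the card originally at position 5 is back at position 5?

2

Follow position 5 under repeated in-shuffles:
5 → 2 → 5
It first returns after 2 in-shuffles.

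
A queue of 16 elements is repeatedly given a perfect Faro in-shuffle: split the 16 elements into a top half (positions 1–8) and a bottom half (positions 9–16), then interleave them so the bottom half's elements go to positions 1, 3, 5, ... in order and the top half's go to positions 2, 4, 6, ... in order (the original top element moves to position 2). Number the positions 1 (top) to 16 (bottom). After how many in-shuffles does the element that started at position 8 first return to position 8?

Follow position 8 under repeated in-shuffles:
8 → 16 → 15 → 13 → 9 → 1 → 2 → 4 → 8
It first returns after 8 in-shuffles.

8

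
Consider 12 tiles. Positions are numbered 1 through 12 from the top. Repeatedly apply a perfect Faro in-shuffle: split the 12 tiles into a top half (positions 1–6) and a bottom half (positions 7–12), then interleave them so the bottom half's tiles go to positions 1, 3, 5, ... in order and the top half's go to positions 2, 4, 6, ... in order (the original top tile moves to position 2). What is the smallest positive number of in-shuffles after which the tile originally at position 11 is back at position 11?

Follow position 11 under repeated in-shuffles:
11 → 9 → 5 → 10 → 7 → 1 → 2 → 4 → 8 → 3 → 6 → 12 → 11
It first returns after 12 in-shuffles.

12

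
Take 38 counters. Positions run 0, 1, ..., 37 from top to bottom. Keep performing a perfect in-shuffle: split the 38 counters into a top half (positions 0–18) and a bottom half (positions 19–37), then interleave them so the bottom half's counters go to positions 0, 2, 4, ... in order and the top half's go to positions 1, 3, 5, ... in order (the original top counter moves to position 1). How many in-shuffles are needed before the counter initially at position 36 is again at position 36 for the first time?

Follow position 36 under repeated in-shuffles:
36 → 34 → 30 → 22 → 6 → 13 → 27 → 16 → 33 → 28 → 18 → 37 → 36
It first returns after 12 in-shuffles.

12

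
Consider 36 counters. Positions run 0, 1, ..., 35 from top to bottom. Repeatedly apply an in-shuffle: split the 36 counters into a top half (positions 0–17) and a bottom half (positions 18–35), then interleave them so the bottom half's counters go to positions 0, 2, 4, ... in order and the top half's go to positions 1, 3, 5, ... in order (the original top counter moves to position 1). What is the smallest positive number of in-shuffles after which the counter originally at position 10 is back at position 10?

Follow position 10 under repeated in-shuffles:
10 → 21 → 6 → 13 → 27 → 18 → 0 → 1 → ... → 10 (length 36)
It first returns after 36 in-shuffles.

36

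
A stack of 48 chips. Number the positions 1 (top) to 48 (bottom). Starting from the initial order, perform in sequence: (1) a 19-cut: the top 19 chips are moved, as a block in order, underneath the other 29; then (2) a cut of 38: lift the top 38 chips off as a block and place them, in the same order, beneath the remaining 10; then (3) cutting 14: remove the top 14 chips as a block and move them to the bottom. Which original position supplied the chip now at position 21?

44

Undo the operations in reverse order, starting from position 21:
  undo op 3 (cut 14): 21 ← 35
  undo op 2 (cut 38): 35 ← 25
  undo op 1 (cut 19): 25 ← 44
So the chip at position 21 came from original position 44.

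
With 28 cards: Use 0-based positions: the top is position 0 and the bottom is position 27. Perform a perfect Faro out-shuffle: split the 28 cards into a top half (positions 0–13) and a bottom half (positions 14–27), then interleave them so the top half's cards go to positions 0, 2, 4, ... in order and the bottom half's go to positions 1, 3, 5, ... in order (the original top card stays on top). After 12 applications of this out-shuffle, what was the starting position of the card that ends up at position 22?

Work backwards from position 22, undoing one out-shuffle at a time:
22 ← 11 ← 19 ← 23 ← 25 ← 26 ← 13 ← 20 ← 10 ← 5 ← 16 ← 8 ← 4
So the card now at position 22 started at position 4.

4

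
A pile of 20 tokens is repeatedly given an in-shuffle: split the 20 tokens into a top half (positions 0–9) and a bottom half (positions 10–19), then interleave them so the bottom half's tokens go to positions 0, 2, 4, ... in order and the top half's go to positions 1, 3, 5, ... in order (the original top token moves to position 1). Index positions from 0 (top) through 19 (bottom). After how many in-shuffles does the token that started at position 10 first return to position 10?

Follow position 10 under repeated in-shuffles:
10 → 0 → 1 → 3 → 7 → 15 → 10
It first returns after 6 in-shuffles.

6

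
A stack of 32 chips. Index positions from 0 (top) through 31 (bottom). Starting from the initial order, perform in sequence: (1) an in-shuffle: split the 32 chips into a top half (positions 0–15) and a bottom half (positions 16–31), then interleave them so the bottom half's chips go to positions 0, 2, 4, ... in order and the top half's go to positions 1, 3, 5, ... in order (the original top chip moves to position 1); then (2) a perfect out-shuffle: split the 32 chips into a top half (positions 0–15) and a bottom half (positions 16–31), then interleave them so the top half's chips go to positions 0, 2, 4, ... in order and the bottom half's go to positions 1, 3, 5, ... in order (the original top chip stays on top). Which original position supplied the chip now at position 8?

18

Undo the operations in reverse order, starting from position 8:
  undo op 2 (out-shuffle, from top half): 8 ← 4
  undo op 1 (in-shuffle, from bottom half): 4 ← 18
So the chip at position 8 came from original position 18.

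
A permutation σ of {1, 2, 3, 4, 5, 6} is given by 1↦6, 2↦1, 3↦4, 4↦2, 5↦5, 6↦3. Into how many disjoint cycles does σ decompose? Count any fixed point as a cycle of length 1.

2

Cycle decomposition: (1 6 3 4 2) (5).
2 cycles.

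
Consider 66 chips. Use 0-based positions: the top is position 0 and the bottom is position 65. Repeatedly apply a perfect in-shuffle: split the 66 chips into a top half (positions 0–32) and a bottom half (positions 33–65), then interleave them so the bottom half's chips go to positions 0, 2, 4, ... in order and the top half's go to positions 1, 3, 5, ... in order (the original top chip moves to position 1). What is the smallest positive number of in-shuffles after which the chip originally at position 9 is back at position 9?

66

Follow position 9 under repeated in-shuffles:
9 → 19 → 39 → 12 → 25 → 51 → 36 → 6 → ... → 9 (length 66)
It first returns after 66 in-shuffles.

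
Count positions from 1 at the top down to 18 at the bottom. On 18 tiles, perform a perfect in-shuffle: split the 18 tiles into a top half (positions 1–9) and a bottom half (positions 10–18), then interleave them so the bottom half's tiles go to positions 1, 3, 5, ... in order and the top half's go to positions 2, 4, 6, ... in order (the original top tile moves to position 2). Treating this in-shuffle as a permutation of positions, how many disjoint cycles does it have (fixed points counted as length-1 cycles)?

Trace each unvisited position around until it returns:
(1 2 4 8 16 13 ... len 18)
1 cycle in total.

1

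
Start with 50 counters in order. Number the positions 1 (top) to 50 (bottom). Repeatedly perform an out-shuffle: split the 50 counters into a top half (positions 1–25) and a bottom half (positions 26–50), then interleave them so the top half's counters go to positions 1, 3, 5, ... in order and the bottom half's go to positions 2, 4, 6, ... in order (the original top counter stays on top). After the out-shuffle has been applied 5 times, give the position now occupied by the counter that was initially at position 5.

31

Track the counter's position through each out-shuffle:
5 → 9 → 17 → 33 → 16 → 31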